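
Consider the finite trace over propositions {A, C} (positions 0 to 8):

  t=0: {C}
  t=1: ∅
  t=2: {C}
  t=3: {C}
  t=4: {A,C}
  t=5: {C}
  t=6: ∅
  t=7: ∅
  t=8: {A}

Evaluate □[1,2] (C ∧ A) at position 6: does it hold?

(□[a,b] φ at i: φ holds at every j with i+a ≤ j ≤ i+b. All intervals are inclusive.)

Check (C ∧ A) at every j in [7,8]:
  j=7: false
  j=8: false
Fails at j=7 → formula fails.

False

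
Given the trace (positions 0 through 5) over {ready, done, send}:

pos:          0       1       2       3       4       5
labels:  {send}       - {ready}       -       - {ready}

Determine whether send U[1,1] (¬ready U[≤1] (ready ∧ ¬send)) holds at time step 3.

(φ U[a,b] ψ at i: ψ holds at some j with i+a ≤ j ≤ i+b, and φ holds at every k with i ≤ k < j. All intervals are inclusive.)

False

Need some j in [4,4] with (¬ready U[≤1] (ready ∧ ¬send)), and send at every k in [3,j-1].
  j=4: (¬ready U[≤1] (ready ∧ ¬send)) holds, but send fails at k=3 → not this j.
No j in the window works → until fails.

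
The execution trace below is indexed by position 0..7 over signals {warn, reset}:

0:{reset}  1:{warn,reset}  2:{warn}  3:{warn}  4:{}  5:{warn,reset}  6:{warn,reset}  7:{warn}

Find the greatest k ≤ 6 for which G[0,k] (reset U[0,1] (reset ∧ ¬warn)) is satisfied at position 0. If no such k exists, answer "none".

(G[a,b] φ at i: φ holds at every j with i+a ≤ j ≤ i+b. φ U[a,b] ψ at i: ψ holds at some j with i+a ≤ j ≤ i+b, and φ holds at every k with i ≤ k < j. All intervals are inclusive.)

0

(reset U[0,1] (reset ∧ ¬warn)) must hold from j=0 onward; find where it first fails.
  j=0: holds
  j=1: fails
Holds on [0,0], so largest k = 0.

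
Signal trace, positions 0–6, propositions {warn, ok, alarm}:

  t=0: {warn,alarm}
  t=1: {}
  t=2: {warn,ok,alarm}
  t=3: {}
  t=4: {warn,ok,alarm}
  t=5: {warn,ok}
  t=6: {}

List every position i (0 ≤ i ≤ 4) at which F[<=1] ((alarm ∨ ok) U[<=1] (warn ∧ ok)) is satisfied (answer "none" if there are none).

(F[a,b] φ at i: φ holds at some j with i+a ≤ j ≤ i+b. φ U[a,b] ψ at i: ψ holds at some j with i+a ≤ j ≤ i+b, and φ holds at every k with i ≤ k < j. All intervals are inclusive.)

Evaluate at each i in [0,4]:
  i=0: ✗ (none in [0,1])
  i=1: ✓ (witness j=2)
  i=2: ✓ (witness j=2)
  i=3: ✓ (witness j=4)
  i=4: ✓ (witness j=4)

1, 2, 3, 4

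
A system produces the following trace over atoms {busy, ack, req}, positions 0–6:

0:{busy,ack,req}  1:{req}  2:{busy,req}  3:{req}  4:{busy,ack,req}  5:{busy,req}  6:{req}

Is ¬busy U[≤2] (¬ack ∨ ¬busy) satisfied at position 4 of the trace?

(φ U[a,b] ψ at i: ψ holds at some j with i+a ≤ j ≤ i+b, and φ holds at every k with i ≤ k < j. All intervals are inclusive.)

Does not hold

Need some j in [4,6] with (¬ack ∨ ¬busy), and ¬busy at every k in [4,j-1].
  j=4: (¬ack ∨ ¬busy) false.
  j=5: (¬ack ∨ ¬busy) holds, but ¬busy fails at k=4 → not this j.
  j=6: (¬ack ∨ ¬busy) holds, but ¬busy fails at k=4 → not this j.
No j in the window works → until fails.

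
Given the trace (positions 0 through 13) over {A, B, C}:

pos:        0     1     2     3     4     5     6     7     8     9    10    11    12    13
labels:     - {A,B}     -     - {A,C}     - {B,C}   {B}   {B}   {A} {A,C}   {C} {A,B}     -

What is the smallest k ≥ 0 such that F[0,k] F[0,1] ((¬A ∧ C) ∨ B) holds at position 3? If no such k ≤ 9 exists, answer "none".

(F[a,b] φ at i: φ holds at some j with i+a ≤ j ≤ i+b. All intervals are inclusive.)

Scan j = 3,4,… for F[0,1] ((¬A ∧ C) ∨ B):
  j=3: fails
  j=4: fails
  j=5: holds
First hit at j=5, so smallest k = 5-3 = 2.

2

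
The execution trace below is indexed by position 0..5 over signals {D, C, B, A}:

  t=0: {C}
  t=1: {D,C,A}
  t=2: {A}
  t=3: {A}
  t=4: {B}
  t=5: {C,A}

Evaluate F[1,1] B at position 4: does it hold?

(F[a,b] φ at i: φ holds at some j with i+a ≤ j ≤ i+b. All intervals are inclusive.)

Check B at each j in [5,5]:
  j=5: false
No position in the window satisfies it → formula fails.

False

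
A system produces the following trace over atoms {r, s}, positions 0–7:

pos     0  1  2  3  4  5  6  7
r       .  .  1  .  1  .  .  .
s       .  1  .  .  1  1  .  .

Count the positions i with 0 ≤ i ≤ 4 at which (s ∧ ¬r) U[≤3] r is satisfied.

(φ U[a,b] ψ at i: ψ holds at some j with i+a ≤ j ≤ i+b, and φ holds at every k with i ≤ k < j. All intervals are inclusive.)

Evaluate at each i in [0,4]:
  i=0: ✗ (lhs fails at k=0 before rhs at j=2)
  i=1: ✓ (rhs at j=2; lhs holds on [1,1])
  i=2: ✓ (rhs at j=2)
  i=3: ✗ (lhs fails at k=3 before rhs at j=4)
  i=4: ✓ (rhs at j=4)
Positions where it holds: {1, 2, 4} → 3.

3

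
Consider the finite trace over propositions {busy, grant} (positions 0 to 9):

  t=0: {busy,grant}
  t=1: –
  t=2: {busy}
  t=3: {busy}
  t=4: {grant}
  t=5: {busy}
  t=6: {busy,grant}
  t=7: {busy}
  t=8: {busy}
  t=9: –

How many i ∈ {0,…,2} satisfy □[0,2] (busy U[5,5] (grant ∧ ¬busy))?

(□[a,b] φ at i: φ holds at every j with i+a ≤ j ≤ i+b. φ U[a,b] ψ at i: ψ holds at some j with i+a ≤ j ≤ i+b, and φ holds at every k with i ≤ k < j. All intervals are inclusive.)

Evaluate at each i in [0,2]:
  i=0: ✗ (fails at j=0)
  i=1: ✗ (fails at j=1)
  i=2: ✗ (fails at j=2)
Positions where it holds: {} → 0.

0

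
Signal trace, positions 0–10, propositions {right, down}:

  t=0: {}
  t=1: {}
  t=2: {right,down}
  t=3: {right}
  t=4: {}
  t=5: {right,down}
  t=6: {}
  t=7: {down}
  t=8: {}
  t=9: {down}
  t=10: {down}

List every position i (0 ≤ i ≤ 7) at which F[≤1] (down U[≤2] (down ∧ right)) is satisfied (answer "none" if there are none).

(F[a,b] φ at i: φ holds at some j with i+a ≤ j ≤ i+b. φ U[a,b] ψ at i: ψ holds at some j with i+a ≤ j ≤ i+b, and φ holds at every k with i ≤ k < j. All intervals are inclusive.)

Evaluate at each i in [0,7]:
  i=0: ✗ (none in [0,1])
  i=1: ✓ (witness j=2)
  i=2: ✓ (witness j=2)
  i=3: ✗ (none in [3,4])
  i=4: ✓ (witness j=5)
  i=5: ✓ (witness j=5)
  i=6: ✗ (none in [6,7])
  i=7: ✗ (none in [7,8])

1, 2, 4, 5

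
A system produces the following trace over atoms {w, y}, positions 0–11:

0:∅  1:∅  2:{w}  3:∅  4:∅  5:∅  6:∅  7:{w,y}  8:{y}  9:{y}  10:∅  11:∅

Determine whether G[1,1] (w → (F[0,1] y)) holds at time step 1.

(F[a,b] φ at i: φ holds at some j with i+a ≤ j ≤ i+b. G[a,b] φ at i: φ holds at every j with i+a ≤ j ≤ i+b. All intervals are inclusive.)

Check (w → (F[0,1] y)) at every j in [2,2]:
  j=2: antecedent true; consequent fails (none in [2,3]) → ✗
Fails at j=2 → formula fails.

No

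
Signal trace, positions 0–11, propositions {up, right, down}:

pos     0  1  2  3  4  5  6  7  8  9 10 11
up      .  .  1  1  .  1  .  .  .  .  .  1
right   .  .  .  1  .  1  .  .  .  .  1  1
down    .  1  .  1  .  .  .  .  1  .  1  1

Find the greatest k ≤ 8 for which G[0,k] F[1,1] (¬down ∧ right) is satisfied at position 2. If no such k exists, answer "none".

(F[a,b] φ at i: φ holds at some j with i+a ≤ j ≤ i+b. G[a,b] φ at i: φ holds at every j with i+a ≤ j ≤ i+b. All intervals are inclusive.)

F[1,1] (¬down ∧ right) must hold from j=2 onward; find where it first fails.
  j=2: fails → no k works.

none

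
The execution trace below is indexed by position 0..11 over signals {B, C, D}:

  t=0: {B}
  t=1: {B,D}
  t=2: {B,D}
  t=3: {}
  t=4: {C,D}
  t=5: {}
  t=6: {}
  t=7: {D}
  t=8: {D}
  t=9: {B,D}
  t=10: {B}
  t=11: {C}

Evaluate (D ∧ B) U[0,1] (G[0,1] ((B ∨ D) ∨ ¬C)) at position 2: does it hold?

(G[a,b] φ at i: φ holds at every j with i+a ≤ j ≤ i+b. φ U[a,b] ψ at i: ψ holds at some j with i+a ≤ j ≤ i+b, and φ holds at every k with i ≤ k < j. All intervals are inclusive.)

Need some j in [2,3] with G[0,1] ((B ∨ D) ∨ ¬C), and (D ∧ B) at every k in [2,j-1].
  j=2: G[0,1] ((B ∨ D) ∨ ¬C) holds; no prefix to check → satisfied.

True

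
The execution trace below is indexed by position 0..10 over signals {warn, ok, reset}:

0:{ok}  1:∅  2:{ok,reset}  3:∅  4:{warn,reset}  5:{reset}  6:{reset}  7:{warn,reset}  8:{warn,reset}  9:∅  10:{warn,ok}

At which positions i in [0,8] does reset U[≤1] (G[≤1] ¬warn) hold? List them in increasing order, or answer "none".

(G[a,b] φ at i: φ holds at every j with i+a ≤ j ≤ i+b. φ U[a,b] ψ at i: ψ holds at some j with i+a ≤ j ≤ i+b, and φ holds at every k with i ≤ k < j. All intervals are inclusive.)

0, 1, 2, 4, 5

Evaluate at each i in [0,8]:
  i=0: ✓ (rhs at j=0)
  i=1: ✓ (rhs at j=1)
  i=2: ✓ (rhs at j=2)
  i=3: ✗ (no rhs in [3,4])
  i=4: ✓ (rhs at j=5; lhs holds on [4,4])
  i=5: ✓ (rhs at j=5)
  i=6: ✗ (no rhs in [6,7])
  i=7: ✗ (no rhs in [7,8])
  i=8: ✗ (no rhs in [8,9])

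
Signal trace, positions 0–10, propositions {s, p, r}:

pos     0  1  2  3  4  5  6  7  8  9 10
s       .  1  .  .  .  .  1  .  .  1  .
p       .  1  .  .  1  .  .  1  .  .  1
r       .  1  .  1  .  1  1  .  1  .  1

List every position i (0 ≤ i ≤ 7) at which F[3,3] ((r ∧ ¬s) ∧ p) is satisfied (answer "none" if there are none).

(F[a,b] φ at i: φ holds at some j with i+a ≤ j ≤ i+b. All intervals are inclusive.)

7

Evaluate at each i in [0,7]:
  i=0: ✗ (none in [3,3])
  i=1: ✗ (none in [4,4])
  i=2: ✗ (none in [5,5])
  i=3: ✗ (none in [6,6])
  i=4: ✗ (none in [7,7])
  i=5: ✗ (none in [8,8])
  i=6: ✗ (none in [9,9])
  i=7: ✓ (witness j=10)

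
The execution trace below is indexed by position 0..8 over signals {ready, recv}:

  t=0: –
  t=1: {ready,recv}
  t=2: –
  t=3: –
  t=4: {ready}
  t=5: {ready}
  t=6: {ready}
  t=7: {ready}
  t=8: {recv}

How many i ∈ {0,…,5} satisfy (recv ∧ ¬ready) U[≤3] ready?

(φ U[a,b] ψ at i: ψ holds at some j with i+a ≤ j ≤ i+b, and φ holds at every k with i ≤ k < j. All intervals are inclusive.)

Evaluate at each i in [0,5]:
  i=0: ✗ (lhs fails at k=0 before rhs at j=1)
  i=1: ✓ (rhs at j=1)
  i=2: ✗ (lhs fails at k=2 before rhs at j=4)
  i=3: ✗ (lhs fails at k=3 before rhs at j=4)
  i=4: ✓ (rhs at j=4)
  i=5: ✓ (rhs at j=5)
Positions where it holds: {1, 4, 5} → 3.

3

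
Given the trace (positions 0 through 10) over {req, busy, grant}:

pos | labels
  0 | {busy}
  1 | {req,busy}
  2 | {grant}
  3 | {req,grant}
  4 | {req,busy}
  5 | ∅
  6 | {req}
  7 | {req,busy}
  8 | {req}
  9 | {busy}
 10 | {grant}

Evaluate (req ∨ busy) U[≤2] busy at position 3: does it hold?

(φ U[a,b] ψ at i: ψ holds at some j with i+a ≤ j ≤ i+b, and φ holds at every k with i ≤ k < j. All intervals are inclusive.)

Need some j in [3,5] with busy, and (req ∨ busy) at every k in [3,j-1].
  j=3: busy false.
  j=4: busy holds; (req ∨ busy) holds at every k in [3,3] → satisfied.

Holds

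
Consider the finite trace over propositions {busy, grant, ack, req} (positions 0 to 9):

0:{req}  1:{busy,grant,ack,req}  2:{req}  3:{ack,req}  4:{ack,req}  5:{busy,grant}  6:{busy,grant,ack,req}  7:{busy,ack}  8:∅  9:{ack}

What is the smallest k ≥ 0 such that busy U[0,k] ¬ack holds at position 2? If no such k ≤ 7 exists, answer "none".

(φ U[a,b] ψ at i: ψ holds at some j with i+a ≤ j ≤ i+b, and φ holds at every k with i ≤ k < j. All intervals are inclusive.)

Need earliest j ≥ 2 with ¬ack, and busy at every k in [2,j-1].
  j=2: rhs holds (empty prefix). k = 0.

0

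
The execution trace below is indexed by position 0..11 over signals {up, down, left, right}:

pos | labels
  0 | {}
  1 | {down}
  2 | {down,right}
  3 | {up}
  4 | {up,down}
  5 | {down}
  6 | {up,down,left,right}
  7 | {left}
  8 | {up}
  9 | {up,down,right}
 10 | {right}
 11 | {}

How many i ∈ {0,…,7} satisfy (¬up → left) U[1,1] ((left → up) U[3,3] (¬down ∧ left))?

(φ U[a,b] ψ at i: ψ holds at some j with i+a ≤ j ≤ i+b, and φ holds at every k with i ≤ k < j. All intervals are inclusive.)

1

Evaluate at each i in [0,7]:
  i=0: ✗ (no rhs in [1,1])
  i=1: ✗ (no rhs in [2,2])
  i=2: ✗ (no rhs in [3,3])
  i=3: ✓ (rhs at j=4; lhs holds on [3,3])
  i=4: ✗ (no rhs in [5,5])
  i=5: ✗ (no rhs in [6,6])
  i=6: ✗ (no rhs in [7,7])
  i=7: ✗ (no rhs in [8,8])
Positions where it holds: {3} → 1.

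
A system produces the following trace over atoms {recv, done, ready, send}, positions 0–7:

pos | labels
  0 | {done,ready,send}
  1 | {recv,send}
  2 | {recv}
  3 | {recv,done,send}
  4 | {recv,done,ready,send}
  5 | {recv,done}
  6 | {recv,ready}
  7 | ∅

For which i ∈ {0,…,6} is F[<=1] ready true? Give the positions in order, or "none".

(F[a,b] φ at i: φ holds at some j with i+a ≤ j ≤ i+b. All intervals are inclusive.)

Evaluate at each i in [0,6]:
  i=0: ✓ (witness j=0)
  i=1: ✗ (none in [1,2])
  i=2: ✗ (none in [2,3])
  i=3: ✓ (witness j=4)
  i=4: ✓ (witness j=4)
  i=5: ✓ (witness j=6)
  i=6: ✓ (witness j=6)

0, 3, 4, 5, 6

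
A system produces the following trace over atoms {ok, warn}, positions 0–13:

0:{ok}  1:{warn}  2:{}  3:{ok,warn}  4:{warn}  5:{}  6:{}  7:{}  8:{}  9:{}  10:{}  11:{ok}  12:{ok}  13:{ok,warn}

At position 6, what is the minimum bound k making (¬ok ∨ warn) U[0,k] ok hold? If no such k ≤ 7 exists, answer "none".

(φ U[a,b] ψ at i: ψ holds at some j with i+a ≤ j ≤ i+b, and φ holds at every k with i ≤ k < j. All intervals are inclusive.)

5

Need earliest j ≥ 6 with ok, and (¬ok ∨ warn) at every k in [6,j-1].
  j=6: rhs fails.
  j=7: rhs fails.
  j=8: rhs fails.
  j=9: rhs fails.
  j=10: rhs fails.
  j=11: rhs holds; lhs holds on [6,10]. k = 5.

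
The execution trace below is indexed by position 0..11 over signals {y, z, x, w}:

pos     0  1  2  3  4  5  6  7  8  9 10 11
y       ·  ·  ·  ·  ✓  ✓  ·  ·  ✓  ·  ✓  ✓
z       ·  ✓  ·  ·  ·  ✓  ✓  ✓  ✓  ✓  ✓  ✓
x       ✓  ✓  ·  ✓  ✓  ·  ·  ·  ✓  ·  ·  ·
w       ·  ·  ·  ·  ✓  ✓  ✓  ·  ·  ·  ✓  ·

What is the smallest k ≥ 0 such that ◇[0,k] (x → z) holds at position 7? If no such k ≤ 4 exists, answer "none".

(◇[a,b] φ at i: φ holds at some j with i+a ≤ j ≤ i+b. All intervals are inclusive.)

0

Scan j = 7,8,… for (x → z):
  j=7: holds
First hit at j=7, so smallest k = 7-7 = 0.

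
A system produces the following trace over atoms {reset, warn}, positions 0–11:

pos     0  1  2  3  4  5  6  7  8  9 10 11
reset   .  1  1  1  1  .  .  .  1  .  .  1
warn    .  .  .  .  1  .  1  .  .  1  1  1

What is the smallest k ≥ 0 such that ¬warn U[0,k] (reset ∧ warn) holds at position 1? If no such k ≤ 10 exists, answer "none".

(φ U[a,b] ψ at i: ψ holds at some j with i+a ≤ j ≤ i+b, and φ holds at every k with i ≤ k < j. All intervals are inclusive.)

Need earliest j ≥ 1 with (reset ∧ warn), and ¬warn at every k in [1,j-1].
  j=1: rhs fails.
  j=2: rhs fails.
  j=3: rhs fails.
  j=4: rhs holds; lhs holds on [1,3]. k = 3.

3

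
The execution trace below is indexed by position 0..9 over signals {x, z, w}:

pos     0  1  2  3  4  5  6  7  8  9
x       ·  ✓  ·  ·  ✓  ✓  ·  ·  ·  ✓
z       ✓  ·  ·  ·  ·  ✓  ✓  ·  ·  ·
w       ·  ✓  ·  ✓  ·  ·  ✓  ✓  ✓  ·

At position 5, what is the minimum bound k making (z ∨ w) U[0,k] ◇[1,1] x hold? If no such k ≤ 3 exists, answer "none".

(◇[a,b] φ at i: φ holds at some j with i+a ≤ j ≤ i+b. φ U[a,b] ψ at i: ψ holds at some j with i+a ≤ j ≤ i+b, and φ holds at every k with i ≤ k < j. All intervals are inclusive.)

Need earliest j ≥ 5 with ◇[1,1] x, and (z ∨ w) at every k in [5,j-1].
  j=5: rhs fails.
  j=6: rhs fails.
  j=7: rhs fails.
  j=8: rhs holds; lhs holds on [5,7]. k = 3.

3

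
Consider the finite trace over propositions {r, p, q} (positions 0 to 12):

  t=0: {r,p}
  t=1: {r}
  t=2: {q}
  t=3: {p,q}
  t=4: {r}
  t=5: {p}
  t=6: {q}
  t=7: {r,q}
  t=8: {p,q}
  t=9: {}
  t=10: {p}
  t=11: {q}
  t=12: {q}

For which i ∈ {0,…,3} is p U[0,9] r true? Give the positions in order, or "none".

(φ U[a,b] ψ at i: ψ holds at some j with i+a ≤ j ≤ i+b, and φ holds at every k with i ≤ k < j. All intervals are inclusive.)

Evaluate at each i in [0,3]:
  i=0: ✓ (rhs at j=0)
  i=1: ✓ (rhs at j=1)
  i=2: ✗ (lhs fails at k=2 before rhs at j=4)
  i=3: ✓ (rhs at j=4; lhs holds on [3,3])

0, 1, 3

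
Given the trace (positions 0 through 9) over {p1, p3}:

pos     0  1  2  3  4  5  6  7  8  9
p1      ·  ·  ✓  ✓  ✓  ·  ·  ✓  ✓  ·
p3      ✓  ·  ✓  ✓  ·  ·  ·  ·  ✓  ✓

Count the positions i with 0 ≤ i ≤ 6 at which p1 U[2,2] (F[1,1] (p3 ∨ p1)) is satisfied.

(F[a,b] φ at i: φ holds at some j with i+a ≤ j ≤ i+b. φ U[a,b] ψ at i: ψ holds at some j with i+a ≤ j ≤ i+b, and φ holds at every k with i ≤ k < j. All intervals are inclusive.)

0

Evaluate at each i in [0,6]:
  i=0: ✗ (lhs fails at k=0 before rhs at j=2)
  i=1: ✗ (lhs fails at k=1 before rhs at j=3)
  i=2: ✗ (no rhs in [4,4])
  i=3: ✗ (no rhs in [5,5])
  i=4: ✗ (lhs fails at k=5 before rhs at j=6)
  i=5: ✗ (lhs fails at k=5 before rhs at j=7)
  i=6: ✗ (lhs fails at k=6 before rhs at j=8)
Positions where it holds: {} → 0.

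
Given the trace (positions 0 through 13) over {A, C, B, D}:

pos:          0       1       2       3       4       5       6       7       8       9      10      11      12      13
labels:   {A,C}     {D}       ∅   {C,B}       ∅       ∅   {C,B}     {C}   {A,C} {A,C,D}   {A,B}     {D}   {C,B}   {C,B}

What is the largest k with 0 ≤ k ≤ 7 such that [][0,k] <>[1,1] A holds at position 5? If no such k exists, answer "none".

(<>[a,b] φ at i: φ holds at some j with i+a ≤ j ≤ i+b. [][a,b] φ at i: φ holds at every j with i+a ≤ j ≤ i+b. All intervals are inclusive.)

none

<>[1,1] A must hold from j=5 onward; find where it first fails.
  j=5: fails → no k works.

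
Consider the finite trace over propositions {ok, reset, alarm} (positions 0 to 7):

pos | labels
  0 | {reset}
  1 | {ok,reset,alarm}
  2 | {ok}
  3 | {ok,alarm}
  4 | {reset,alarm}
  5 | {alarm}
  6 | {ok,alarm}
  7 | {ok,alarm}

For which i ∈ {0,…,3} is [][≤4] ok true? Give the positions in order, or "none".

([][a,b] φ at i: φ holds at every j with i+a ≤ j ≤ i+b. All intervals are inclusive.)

none

Evaluate at each i in [0,3]:
  i=0: ✗ (fails at j=0)
  i=1: ✗ (fails at j=4)
  i=2: ✗ (fails at j=4)
  i=3: ✗ (fails at j=4)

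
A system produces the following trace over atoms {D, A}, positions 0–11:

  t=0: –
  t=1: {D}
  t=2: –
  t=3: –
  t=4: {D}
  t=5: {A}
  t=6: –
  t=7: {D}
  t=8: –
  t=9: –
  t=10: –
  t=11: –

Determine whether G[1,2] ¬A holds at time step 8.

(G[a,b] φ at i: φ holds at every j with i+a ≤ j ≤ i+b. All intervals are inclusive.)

Holds

Check ¬A at every j in [9,10]:
  j=9: true
  j=10: true
All positions satisfy it → formula holds.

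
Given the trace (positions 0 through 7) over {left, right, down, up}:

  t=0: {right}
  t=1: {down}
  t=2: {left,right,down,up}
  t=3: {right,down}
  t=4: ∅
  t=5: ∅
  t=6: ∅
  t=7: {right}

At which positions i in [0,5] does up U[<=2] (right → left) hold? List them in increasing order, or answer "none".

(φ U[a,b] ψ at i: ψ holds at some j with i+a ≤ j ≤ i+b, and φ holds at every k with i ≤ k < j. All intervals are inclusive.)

Evaluate at each i in [0,5]:
  i=0: ✗ (lhs fails at k=0 before rhs at j=1)
  i=1: ✓ (rhs at j=1)
  i=2: ✓ (rhs at j=2)
  i=3: ✗ (lhs fails at k=3 before rhs at j=4)
  i=4: ✓ (rhs at j=4)
  i=5: ✓ (rhs at j=5)

1, 2, 4, 5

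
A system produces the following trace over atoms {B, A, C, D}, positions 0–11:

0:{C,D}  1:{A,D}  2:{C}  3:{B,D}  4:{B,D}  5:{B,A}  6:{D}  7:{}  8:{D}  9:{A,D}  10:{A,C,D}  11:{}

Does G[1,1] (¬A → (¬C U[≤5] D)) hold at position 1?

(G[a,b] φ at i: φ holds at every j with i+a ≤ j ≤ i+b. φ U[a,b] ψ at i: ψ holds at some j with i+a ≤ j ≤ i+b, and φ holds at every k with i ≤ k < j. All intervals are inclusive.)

Check (¬A → (¬C U[≤5] D)) at every j in [2,2]:
  j=2: antecedent true; consequent fails → ✗
Fails at j=2 → formula fails.

Does not hold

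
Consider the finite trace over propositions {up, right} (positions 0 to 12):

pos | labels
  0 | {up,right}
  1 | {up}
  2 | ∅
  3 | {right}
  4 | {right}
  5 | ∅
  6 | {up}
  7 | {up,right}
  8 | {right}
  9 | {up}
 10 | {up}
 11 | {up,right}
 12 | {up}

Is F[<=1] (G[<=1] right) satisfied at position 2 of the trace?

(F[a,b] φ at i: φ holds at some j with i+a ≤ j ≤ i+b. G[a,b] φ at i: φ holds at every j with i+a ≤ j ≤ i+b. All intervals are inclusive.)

True

Check G[<=1] right at each j in [2,3]:
  j=2: fails at 2
  j=3: holds on [3,4]
Found at j=3 → formula holds.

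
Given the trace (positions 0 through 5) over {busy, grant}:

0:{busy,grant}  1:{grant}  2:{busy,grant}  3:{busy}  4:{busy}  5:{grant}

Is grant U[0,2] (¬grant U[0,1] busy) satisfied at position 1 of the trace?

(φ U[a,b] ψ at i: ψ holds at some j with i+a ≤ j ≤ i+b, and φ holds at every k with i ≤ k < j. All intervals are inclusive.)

Holds

Need some j in [1,3] with (¬grant U[0,1] busy), and grant at every k in [1,j-1].
  j=1: (¬grant U[0,1] busy) — fails.
  j=2: (¬grant U[0,1] busy) holds; grant holds at every k in [1,1] → satisfied.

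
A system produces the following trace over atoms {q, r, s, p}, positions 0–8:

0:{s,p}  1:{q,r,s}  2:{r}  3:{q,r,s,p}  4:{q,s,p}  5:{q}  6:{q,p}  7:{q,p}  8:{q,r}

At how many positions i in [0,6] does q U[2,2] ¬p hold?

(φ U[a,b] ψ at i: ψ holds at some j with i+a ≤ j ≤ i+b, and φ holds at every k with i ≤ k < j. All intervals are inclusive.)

Evaluate at each i in [0,6]:
  i=0: ✗ (lhs fails at k=0 before rhs at j=2)
  i=1: ✗ (no rhs in [3,3])
  i=2: ✗ (no rhs in [4,4])
  i=3: ✓ (rhs at j=5; lhs holds on [3,4])
  i=4: ✗ (no rhs in [6,6])
  i=5: ✗ (no rhs in [7,7])
  i=6: ✓ (rhs at j=8; lhs holds on [6,7])
Positions where it holds: {3, 6} → 2.

2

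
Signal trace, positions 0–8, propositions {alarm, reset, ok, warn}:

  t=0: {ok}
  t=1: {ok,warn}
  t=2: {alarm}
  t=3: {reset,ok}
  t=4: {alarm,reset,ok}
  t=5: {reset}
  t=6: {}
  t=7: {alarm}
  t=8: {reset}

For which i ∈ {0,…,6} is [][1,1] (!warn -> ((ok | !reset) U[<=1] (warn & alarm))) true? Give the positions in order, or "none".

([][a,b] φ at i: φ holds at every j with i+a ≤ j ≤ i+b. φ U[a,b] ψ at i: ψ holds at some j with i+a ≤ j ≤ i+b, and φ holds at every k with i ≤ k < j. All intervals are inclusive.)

0

Evaluate at each i in [0,6]:
  i=0: ✓ (all of [1,1])
  i=1: ✗ (fails at j=2)
  i=2: ✗ (fails at j=3)
  i=3: ✗ (fails at j=4)
  i=4: ✗ (fails at j=5)
  i=5: ✗ (fails at j=6)
  i=6: ✗ (fails at j=7)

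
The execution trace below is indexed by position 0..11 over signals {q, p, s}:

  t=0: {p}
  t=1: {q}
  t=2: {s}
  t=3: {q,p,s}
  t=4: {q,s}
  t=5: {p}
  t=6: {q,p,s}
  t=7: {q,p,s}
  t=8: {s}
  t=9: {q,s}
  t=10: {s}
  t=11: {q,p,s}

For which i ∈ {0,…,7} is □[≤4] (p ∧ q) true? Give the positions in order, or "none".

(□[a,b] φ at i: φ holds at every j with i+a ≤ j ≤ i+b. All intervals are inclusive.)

Evaluate at each i in [0,7]:
  i=0: ✗ (fails at j=0)
  i=1: ✗ (fails at j=1)
  i=2: ✗ (fails at j=2)
  i=3: ✗ (fails at j=4)
  i=4: ✗ (fails at j=4)
  i=5: ✗ (fails at j=5)
  i=6: ✗ (fails at j=8)
  i=7: ✗ (fails at j=8)

none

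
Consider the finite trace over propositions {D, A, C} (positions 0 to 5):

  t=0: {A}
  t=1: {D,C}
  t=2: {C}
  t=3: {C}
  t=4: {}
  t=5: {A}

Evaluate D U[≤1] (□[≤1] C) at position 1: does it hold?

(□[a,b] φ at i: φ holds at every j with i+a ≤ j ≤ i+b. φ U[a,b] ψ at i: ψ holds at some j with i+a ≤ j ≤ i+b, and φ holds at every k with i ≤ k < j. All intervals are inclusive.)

Holds

Need some j in [1,2] with □[≤1] C, and D at every k in [1,j-1].
  j=1: □[≤1] C holds; no prefix to check → satisfied.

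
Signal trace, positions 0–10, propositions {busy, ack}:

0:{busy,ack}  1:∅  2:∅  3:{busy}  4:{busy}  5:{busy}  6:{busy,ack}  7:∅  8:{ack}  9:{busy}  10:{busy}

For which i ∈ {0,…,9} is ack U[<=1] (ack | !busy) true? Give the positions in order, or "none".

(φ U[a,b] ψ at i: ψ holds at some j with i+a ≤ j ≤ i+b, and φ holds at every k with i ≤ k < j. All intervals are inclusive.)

Evaluate at each i in [0,9]:
  i=0: ✓ (rhs at j=0)
  i=1: ✓ (rhs at j=1)
  i=2: ✓ (rhs at j=2)
  i=3: ✗ (no rhs in [3,4])
  i=4: ✗ (no rhs in [4,5])
  i=5: ✗ (lhs fails at k=5 before rhs at j=6)
  i=6: ✓ (rhs at j=6)
  i=7: ✓ (rhs at j=7)
  i=8: ✓ (rhs at j=8)
  i=9: ✗ (no rhs in [9,10])

0, 1, 2, 6, 7, 8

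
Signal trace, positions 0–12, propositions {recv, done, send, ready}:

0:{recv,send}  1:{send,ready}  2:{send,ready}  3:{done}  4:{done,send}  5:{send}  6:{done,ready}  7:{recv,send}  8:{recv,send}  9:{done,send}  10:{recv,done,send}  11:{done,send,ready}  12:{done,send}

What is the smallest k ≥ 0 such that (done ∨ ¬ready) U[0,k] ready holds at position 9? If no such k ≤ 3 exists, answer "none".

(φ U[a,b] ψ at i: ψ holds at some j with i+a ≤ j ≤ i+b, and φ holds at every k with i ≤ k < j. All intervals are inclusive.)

Need earliest j ≥ 9 with ready, and (done ∨ ¬ready) at every k in [9,j-1].
  j=9: rhs fails.
  j=10: rhs fails.
  j=11: rhs holds; lhs holds on [9,10]. k = 2.

2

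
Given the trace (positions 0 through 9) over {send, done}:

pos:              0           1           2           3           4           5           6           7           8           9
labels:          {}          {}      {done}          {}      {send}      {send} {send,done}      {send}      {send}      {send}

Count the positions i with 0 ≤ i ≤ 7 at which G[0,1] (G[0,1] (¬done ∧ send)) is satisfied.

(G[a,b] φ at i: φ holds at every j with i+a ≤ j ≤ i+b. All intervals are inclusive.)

Evaluate at each i in [0,7]:
  i=0: ✗ (fails at j=0)
  i=1: ✗ (fails at j=1)
  i=2: ✗ (fails at j=2)
  i=3: ✗ (fails at j=3)
  i=4: ✗ (fails at j=5)
  i=5: ✗ (fails at j=5)
  i=6: ✗ (fails at j=6)
  i=7: ✓ (all of [7,8])
Positions where it holds: {7} → 1.

1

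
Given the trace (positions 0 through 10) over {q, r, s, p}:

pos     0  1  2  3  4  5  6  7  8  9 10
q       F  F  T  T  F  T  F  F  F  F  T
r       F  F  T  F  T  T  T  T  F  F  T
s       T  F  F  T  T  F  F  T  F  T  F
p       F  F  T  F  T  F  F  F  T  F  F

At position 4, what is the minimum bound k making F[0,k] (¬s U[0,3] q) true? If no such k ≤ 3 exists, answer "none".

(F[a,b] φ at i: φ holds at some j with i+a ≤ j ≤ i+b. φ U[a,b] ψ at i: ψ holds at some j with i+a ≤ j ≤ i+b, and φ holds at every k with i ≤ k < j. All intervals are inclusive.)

1

Scan j = 4,5,… for (¬s U[0,3] q):
  j=4: fails
  j=5: holds
First hit at j=5, so smallest k = 5-4 = 1.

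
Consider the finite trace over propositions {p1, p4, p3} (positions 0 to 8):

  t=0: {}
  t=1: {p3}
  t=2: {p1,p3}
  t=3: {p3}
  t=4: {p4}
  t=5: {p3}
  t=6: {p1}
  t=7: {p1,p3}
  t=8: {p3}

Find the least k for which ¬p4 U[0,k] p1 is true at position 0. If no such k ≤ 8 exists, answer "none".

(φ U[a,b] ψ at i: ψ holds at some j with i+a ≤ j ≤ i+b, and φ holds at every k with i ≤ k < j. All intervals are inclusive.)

Need earliest j ≥ 0 with p1, and ¬p4 at every k in [0,j-1].
  j=0: rhs fails.
  j=1: rhs fails.
  j=2: rhs holds; lhs holds on [0,1]. k = 2.

2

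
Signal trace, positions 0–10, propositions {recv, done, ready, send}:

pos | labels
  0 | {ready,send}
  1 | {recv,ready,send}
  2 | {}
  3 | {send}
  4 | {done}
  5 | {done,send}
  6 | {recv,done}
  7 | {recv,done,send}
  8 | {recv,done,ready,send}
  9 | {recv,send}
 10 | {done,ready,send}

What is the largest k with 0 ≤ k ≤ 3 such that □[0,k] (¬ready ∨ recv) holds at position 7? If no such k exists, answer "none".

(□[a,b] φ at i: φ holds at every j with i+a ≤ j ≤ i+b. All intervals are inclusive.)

(¬ready ∨ recv) must hold from j=7 onward; find where it first fails.
  j=7: holds
  j=8: holds
  j=9: holds
  j=10: fails
Holds on [7,9], so largest k = 2.

2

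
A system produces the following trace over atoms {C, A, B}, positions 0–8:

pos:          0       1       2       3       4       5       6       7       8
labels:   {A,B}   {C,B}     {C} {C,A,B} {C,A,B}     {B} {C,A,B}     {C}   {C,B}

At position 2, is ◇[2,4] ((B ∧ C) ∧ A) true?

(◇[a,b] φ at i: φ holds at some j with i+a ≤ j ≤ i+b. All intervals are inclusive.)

True

Check ((B ∧ C) ∧ A) at each j in [4,6]:
  j=4: true
  j=5: false
  j=6: true
Found at j=4 → formula holds.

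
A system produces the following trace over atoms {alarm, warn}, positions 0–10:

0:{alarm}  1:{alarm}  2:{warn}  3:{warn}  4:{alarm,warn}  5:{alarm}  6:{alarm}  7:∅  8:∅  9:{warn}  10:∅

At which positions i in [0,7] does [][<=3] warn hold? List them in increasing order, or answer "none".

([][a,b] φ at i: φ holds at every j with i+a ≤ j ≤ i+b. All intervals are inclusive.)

Evaluate at each i in [0,7]:
  i=0: ✗ (fails at j=0)
  i=1: ✗ (fails at j=1)
  i=2: ✗ (fails at j=5)
  i=3: ✗ (fails at j=5)
  i=4: ✗ (fails at j=5)
  i=5: ✗ (fails at j=5)
  i=6: ✗ (fails at j=6)
  i=7: ✗ (fails at j=7)

none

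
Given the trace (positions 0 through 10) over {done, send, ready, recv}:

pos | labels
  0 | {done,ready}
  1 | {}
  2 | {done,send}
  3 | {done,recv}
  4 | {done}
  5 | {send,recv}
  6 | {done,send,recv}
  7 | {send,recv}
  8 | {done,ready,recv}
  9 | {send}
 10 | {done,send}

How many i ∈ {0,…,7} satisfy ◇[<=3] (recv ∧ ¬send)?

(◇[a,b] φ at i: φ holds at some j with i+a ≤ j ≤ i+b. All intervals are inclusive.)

7

Evaluate at each i in [0,7]:
  i=0: ✓ (witness j=3)
  i=1: ✓ (witness j=3)
  i=2: ✓ (witness j=3)
  i=3: ✓ (witness j=3)
  i=4: ✗ (none in [4,7])
  i=5: ✓ (witness j=8)
  i=6: ✓ (witness j=8)
  i=7: ✓ (witness j=8)
Positions where it holds: {0, 1, 2, 3, 5, 6, 7} → 7.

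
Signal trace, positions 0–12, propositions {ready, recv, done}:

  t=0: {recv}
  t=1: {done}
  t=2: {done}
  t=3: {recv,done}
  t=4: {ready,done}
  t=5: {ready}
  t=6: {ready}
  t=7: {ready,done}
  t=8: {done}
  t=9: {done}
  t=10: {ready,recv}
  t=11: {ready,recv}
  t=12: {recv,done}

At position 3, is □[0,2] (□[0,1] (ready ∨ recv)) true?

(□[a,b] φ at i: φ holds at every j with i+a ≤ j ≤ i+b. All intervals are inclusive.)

Yes

Check □[0,1] (ready ∨ recv) at every j in [3,5]:
  j=3: holds on [3,4]
  j=4: holds on [4,5]
  j=5: holds on [5,6]
All positions satisfy it → formula holds.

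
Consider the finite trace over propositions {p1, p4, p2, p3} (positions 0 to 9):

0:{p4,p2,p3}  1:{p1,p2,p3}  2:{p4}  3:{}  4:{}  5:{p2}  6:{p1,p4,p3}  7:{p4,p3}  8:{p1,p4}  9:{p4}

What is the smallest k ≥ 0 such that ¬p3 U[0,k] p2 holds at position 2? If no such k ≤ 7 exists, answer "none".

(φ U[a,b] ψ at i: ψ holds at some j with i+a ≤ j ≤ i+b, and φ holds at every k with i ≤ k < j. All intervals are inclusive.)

Need earliest j ≥ 2 with p2, and ¬p3 at every k in [2,j-1].
  j=2: rhs fails.
  j=3: rhs fails.
  j=4: rhs fails.
  j=5: rhs holds; lhs holds on [2,4]. k = 3.

3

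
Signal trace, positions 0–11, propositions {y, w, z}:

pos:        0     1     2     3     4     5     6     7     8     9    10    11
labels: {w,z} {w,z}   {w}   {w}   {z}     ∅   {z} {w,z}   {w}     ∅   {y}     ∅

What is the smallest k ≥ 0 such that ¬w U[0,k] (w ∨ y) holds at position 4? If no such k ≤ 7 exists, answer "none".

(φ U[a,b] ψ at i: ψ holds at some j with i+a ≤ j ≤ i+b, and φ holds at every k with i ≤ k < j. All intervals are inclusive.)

Need earliest j ≥ 4 with (w ∨ y), and ¬w at every k in [4,j-1].
  j=4: rhs fails.
  j=5: rhs fails.
  j=6: rhs fails.
  j=7: rhs holds; lhs holds on [4,6]. k = 3.

3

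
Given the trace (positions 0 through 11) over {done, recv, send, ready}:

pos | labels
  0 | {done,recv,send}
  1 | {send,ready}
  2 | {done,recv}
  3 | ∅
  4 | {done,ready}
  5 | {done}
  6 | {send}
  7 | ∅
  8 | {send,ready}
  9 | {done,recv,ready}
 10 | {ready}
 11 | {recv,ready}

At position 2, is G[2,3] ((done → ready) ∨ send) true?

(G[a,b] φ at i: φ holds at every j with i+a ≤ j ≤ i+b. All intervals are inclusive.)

Check ((done → ready) ∨ send) at every j in [4,5]:
  j=4: true
  j=5: false
Fails at j=5 → formula fails.

No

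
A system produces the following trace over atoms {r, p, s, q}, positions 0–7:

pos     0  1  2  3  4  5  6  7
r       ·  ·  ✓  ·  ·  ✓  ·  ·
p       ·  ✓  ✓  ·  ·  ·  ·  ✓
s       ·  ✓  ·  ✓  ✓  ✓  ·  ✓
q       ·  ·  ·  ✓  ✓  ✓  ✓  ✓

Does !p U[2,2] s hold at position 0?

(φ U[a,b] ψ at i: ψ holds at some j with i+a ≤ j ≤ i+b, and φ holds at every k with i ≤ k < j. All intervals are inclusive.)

Need some j in [2,2] with s, and !p at every k in [0,j-1].
  j=2: s false.
No j in the window works → until fails.

False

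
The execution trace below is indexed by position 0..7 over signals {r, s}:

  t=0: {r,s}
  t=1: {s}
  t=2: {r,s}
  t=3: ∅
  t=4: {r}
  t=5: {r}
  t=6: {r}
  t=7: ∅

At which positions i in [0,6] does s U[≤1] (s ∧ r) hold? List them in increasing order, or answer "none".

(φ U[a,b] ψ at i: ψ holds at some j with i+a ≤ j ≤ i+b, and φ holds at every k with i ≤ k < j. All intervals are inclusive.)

0, 1, 2

Evaluate at each i in [0,6]:
  i=0: ✓ (rhs at j=0)
  i=1: ✓ (rhs at j=2; lhs holds on [1,1])
  i=2: ✓ (rhs at j=2)
  i=3: ✗ (no rhs in [3,4])
  i=4: ✗ (no rhs in [4,5])
  i=5: ✗ (no rhs in [5,6])
  i=6: ✗ (no rhs in [6,7])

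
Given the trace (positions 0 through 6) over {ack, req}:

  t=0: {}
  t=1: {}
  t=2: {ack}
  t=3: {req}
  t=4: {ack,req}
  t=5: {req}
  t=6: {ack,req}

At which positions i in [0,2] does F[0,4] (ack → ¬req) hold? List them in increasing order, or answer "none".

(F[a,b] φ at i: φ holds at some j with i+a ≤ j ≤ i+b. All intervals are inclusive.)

0, 1, 2

Evaluate at each i in [0,2]:
  i=0: ✓ (witness j=0)
  i=1: ✓ (witness j=1)
  i=2: ✓ (witness j=2)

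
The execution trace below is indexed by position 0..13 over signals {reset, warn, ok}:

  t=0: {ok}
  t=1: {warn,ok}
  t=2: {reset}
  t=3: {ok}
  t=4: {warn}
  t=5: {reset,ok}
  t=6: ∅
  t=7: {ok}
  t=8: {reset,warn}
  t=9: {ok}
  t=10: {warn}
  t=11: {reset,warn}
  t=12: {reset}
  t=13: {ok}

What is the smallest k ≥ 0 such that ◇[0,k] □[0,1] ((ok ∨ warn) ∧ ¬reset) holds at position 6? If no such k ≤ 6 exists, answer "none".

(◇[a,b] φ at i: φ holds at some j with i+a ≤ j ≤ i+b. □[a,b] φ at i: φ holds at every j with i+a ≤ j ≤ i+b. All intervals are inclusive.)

3

Scan j = 6,7,… for □[0,1] ((ok ∨ warn) ∧ ¬reset):
  j=6: fails
  j=7: fails
  j=8: fails
  j=9: holds
First hit at j=9, so smallest k = 9-6 = 3.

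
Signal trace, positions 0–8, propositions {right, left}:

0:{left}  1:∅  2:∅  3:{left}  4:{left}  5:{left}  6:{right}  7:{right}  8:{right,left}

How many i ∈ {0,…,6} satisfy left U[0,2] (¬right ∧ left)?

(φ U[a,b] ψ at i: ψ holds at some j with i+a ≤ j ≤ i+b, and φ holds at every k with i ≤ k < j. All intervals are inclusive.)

Evaluate at each i in [0,6]:
  i=0: ✓ (rhs at j=0)
  i=1: ✗ (lhs fails at k=1 before rhs at j=3)
  i=2: ✗ (lhs fails at k=2 before rhs at j=3)
  i=3: ✓ (rhs at j=3)
  i=4: ✓ (rhs at j=4)
  i=5: ✓ (rhs at j=5)
  i=6: ✗ (no rhs in [6,8])
Positions where it holds: {0, 3, 4, 5} → 4.

4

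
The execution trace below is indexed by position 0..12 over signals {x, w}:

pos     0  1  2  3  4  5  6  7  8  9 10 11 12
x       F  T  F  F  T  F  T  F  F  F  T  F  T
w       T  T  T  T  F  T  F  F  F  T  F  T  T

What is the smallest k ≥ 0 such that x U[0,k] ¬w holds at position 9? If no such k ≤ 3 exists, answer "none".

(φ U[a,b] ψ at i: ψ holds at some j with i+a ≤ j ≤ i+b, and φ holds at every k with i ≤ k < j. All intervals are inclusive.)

none

Need earliest j ≥ 9 with ¬w, and x at every k in [9,j-1].
  j=9: rhs fails.
  j=10: rhs holds but lhs fails at k=9.
  j=11: rhs fails.
  j=12: rhs fails.
No witness within the range → none.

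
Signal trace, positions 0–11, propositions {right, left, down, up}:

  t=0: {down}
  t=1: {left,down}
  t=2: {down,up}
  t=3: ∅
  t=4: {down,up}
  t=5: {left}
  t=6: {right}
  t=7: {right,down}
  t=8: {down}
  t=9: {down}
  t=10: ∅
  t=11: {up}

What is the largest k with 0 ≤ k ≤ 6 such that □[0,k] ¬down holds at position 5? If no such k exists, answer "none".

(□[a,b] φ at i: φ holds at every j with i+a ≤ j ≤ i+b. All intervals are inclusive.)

1

¬down must hold from j=5 onward; find where it first fails.
  j=5: holds
  j=6: holds
  j=7: fails
Holds on [5,6], so largest k = 1.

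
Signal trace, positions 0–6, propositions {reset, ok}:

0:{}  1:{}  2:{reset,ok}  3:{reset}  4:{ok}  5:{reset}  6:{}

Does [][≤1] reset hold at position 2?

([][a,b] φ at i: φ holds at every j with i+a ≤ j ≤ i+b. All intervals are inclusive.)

Check reset at every j in [2,3]:
  j=2: true
  j=3: true
All positions satisfy it → formula holds.

True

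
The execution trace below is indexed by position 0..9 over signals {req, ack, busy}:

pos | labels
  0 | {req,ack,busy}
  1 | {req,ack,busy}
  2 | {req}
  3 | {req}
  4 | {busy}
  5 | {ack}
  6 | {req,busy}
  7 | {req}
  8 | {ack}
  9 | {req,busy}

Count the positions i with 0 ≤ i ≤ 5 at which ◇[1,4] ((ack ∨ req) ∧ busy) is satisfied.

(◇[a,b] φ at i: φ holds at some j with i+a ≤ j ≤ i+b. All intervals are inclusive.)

Evaluate at each i in [0,5]:
  i=0: ✓ (witness j=1)
  i=1: ✗ (none in [2,5])
  i=2: ✓ (witness j=6)
  i=3: ✓ (witness j=6)
  i=4: ✓ (witness j=6)
  i=5: ✓ (witness j=6)
Positions where it holds: {0, 2, 3, 4, 5} → 5.

5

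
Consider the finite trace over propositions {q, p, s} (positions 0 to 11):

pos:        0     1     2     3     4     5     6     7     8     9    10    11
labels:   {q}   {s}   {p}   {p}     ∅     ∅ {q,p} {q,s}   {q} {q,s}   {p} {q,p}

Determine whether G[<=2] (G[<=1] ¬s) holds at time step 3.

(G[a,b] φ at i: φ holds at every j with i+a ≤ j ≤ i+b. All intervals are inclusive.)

Check G[<=1] ¬s at every j in [3,5]:
  j=3: holds on [3,4]
  j=4: holds on [4,5]
  j=5: holds on [5,6]
All positions satisfy it → formula holds.

True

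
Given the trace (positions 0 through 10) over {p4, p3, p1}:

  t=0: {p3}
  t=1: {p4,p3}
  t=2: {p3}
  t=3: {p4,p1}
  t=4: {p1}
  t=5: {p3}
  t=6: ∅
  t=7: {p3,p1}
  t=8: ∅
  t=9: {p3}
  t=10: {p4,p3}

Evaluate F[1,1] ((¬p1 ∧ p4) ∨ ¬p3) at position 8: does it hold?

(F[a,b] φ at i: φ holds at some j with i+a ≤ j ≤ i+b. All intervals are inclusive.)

Does not hold

Check ((¬p1 ∧ p4) ∨ ¬p3) at each j in [9,9]:
  j=9: false
No position in the window satisfies it → formula fails.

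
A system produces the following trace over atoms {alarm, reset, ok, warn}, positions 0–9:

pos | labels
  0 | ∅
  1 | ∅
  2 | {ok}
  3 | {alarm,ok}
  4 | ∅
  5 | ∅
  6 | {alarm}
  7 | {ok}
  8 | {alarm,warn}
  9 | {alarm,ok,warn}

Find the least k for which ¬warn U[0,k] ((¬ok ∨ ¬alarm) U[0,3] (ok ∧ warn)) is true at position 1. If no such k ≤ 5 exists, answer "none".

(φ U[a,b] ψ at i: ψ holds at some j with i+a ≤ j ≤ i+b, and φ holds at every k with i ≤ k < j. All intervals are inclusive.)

5

Need earliest j ≥ 1 with ((¬ok ∨ ¬alarm) U[0,3] (ok ∧ warn)), and ¬warn at every k in [1,j-1].
  j=1: rhs fails.
  j=2: rhs fails.
  j=3: rhs fails.
  j=4: rhs fails.
  j=5: rhs fails.
  j=6: rhs holds; lhs holds on [1,5]. k = 5.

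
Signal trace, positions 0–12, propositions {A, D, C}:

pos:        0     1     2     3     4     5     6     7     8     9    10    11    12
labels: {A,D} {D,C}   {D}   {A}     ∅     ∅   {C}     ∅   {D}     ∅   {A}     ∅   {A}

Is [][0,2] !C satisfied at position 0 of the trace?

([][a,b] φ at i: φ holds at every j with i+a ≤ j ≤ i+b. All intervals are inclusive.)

Does not hold

Check !C at every j in [0,2]:
  j=0: true
  j=1: false
  j=2: true
Fails at j=1 → formula fails.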